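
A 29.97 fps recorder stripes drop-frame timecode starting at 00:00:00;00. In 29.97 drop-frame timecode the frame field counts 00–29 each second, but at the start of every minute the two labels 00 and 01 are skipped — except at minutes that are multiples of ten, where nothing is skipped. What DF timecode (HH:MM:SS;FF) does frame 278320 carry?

Ten DF minutes hold 17982 frames, so frame 278320 lies in block 15 (frames 269730–287711) with 8590 frames into that block.
The block's first minute is 1800 frames and the rest 1798 each; 8590 frames reaches minute 4, so 15 × 18 + 4 × 2 = 278 labels have been skipped so far.
Adding those back, label number 278320 + 278 = 278598 at 30 labels/s is 9286 s + 18 f = 2 h 34 min 46 s frame 18, i.e. 02:34:46;18.

02:34:46;18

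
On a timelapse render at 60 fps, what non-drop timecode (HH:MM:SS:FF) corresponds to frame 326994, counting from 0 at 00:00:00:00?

326994 ÷ 60 = 5449 full seconds, remainder 54 frames.
5449 s = 1 h 30 min 49 s.
Timecode: 01:30:49:54.

01:30:49:54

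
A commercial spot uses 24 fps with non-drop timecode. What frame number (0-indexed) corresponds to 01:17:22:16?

Total seconds to the label: (1 × 3600 + 17 × 60 + 22) = 4642.
Frame index = 4642 × 24 + 16 = 111424.

111424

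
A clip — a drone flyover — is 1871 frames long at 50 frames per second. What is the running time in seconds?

37.42 seconds

Running time = 1871 / (50) = 37.42 s.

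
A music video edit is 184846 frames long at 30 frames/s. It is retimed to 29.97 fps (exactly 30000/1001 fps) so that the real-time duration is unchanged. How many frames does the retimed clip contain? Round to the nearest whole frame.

184661 frames

Frames at target rate = 184846 × (30000/1001) / (30) = 184846000/1001 ≈ 184661.339.
Nearest whole frame: 184661.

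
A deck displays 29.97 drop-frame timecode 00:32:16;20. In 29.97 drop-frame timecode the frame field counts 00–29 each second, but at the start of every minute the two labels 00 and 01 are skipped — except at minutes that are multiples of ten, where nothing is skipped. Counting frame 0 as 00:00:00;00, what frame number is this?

Complete 10-minute blocks: 3, each 17982 frames → 53946.
Remaining 2 whole minutes in the current block: 1800 + 1 × 1798 = 3598 frames.
Within the current minute: 16 × 30 + 20 − 2 = 498 (labels ;00/;01 skipped at this minute). Total = 53946 + 3598 + 498 = 58042.

58042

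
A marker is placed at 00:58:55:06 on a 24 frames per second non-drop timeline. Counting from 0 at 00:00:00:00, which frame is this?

84846

Total seconds to the label: (0 × 3600 + 58 × 60 + 55) = 3535.
Frame index = 3535 × 24 + 6 = 84846.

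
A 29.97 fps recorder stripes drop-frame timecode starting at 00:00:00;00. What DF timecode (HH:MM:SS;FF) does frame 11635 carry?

Each 10-minute DF block holds 10 × 60 × 30 − 9 × 2 = 17982 frames. 11635 ÷ 17982 → 0 full blocks, remainder 11635.
Within the partial block the first minute is 1800 frames and each further minute 1798, so 6 further minute boundaries passed. Total skipped labels = 18 × 0 + 2 × 6 = 12.
Non-drop label index = 11635 + 12 = 11647; at 30 labels/s that is 00:06:28:07, i.e. DF 00:06:28;07.

00:06:28;07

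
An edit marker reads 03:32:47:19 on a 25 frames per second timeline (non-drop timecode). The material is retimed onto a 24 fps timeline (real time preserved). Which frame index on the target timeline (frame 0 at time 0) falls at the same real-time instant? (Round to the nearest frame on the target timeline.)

Source frame index: (3×3600 + 32×60 + 47) × 25 + 19 = 319194.
Real time: 319194 / (25) = 319194/25 s.
Target frame: (319194/25) × (24) = 7660656/25 ≈ 306426.240 → 306426.

frame 306426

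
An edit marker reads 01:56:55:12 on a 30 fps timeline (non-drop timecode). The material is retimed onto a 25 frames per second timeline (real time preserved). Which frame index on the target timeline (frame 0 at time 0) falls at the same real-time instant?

Source frame index: (1×3600 + 56×60 + 55) × 30 + 12 = 210462.
Real time: 210462 / (30) = 35077/5 s.
Target frame: (35077/5) × (25) = 175385.

frame 175385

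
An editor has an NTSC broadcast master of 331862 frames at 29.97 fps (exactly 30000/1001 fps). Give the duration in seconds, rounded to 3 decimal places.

11073.129 seconds

Running time = 331862 × 1001/30000 = 166096931/15000 s ≈ 11073.129 s.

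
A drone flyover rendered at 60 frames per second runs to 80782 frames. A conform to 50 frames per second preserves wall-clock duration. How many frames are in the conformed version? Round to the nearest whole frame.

67318 frames

Frames at target rate = 80782 × (50) / (60) = 201955/3 ≈ 67318.333.
Nearest whole frame: 67318.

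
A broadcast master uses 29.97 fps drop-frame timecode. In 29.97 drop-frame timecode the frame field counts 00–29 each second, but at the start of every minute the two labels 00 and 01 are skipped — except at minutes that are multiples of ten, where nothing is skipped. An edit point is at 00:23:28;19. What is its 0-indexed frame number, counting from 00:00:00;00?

As if non-drop at 30 labels/s: (0 × 3600 + 23 × 60 + 28) × 30 + 19 = 42259.
Minute boundaries passed: 23; those not divisible by 10: 23 − 2 = 21; dropped labels = 2 × 21 = 42.
Actual frame index = 42259 − 42 = 42217.

42217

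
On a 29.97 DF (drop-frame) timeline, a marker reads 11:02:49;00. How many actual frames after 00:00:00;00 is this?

Complete 10-minute blocks: 66, each 17982 frames → 1186812.
Remaining 2 whole minutes in the current block: 1800 + 1 × 1798 = 3598 frames.
Within the current minute: 49 × 30 + 0 − 2 = 1468 (labels ;00/;01 skipped at this minute). Total = 1186812 + 3598 + 1468 = 1191878.

1191878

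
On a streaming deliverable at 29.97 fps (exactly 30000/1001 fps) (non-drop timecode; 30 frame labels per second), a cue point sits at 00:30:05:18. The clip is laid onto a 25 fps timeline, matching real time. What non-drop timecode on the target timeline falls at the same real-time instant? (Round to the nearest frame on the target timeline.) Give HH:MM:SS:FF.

00:30:07:10

Source frame index: (0×3600 + 30×60 + 5) × 30 + 18 = 54168.
Real time: 54168 / (30000/1001) = 2259257/1250 s.
Target frame: (2259257/1250) × (25) = 2259257/50 ≈ 45185.140 → 45185.
At 25 labels/s: frame 45185 → 00:30:07:10.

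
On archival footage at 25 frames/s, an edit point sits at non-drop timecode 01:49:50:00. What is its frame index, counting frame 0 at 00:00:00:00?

frame 164750

Total seconds to the label: (1 × 3600 + 49 × 60 + 50) = 6590.
Frame index = 6590 × 25 + 0 = 164750.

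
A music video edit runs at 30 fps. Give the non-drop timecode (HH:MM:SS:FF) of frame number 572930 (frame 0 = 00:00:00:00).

572930 ÷ 30 = 19097 full seconds, remainder 20 frames.
19097 s = 5 h 18 min 17 s.
Timecode: 05:18:17:20.

05:18:17:20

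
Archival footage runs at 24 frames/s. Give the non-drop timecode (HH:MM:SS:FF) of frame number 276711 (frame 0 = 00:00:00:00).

276711 ÷ 24 = 11529 full seconds, remainder 15 frames.
11529 s = 3 h 12 min 9 s.
Timecode: 03:12:09:15.

03:12:09:15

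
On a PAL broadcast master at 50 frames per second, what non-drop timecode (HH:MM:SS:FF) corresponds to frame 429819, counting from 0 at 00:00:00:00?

02:23:16:19

429819 ÷ 50 = 8596 full seconds, remainder 19 frames.
8596 s = 2 h 23 min 16 s.
Timecode: 02:23:16:19.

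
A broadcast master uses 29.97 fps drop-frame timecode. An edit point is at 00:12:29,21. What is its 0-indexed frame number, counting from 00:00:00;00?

As if non-drop at 30 labels/s: (0 × 3600 + 12 × 60 + 29) × 30 + 21 = 22491.
Minute boundaries passed: 12; those not divisible by 10: 12 − 1 = 11; dropped labels = 2 × 11 = 22.
Actual frame index = 22491 − 22 = 22469.

22469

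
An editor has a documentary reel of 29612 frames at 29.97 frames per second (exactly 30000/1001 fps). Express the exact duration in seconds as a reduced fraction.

7410403/7500 seconds

Running time = 29612 ÷ (30000/1001) = 29612 × 1001/30000 = 7410403/7500 s.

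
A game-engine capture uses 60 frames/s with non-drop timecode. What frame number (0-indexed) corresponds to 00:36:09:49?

130189

Total seconds to the label: (0 × 3600 + 36 × 60 + 9) = 2169.
Frame index = 2169 × 60 + 49 = 130189.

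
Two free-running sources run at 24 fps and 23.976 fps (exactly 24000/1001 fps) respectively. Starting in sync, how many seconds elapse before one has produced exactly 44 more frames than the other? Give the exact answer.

11011/6 seconds

The gap grows by |24000/1001 − 24| = 24/1001 frames per second.
Time for a 44-frame gap: 44 ÷ (24/1001) = 11011/6 s.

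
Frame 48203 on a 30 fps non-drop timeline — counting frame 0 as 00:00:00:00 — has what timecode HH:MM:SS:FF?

48203 ÷ 30 = 1606 full seconds, remainder 23 frames.
1606 s = 0 h 26 min 46 s.
Timecode: 00:26:46:23.

00:26:46:23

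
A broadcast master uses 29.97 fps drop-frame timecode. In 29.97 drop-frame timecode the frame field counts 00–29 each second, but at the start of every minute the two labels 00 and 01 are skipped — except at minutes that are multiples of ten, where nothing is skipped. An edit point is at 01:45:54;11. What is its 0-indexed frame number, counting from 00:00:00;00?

190441

Complete 10-minute blocks: 10, each 17982 frames → 179820.
Remaining 5 whole minutes in the current block: 1800 + 4 × 1798 = 8992 frames.
Within the current minute: 54 × 30 + 11 − 2 = 1629 (labels ;00/;01 skipped at this minute). Total = 179820 + 8992 + 1629 = 190441.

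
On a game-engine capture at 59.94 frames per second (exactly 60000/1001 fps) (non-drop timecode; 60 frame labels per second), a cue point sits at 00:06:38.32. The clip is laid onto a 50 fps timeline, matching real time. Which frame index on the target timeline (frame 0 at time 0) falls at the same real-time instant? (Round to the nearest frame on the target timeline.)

frame 19947

Source frame index: (0×3600 + 6×60 + 38) × 60 + 32 = 23912.
Real time: 23912 / (60000/1001) = 2991989/7500 s.
Target frame: (2991989/7500) × (50) = 2991989/150 ≈ 19946.593 → 19947.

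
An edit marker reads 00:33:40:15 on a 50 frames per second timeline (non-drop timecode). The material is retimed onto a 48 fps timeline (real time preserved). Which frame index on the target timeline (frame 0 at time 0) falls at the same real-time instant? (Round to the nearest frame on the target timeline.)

Source frame index: (0×3600 + 33×60 + 40) × 50 + 15 = 101015.
Real time: 101015 / (50) = 20203/10 s.
Target frame: (20203/10) × (48) = 484872/5 ≈ 96974.400 → 96974.

frame 96974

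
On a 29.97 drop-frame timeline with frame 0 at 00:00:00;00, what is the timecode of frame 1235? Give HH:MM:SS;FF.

Ten DF minutes hold 17982 frames, so frame 1235 lies in block 0 (frames 0–17981) with 1235 frames into that block.
The block's first minute is 1800 frames and the rest 1798 each; 1235 frames reaches minute 0, so 0 × 18 + 0 × 2 = 0 labels have been skipped so far.
Adding those back, label number 1235 + 0 = 1235 at 30 labels/s is 41 s + 5 f = 0 h 0 min 41 s frame 5, i.e. 00:00:41;05.

00:00:41;05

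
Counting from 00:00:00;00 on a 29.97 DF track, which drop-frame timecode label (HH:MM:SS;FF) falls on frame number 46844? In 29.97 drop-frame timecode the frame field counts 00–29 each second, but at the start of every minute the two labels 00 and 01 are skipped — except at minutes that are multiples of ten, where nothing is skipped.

00:26:03;02

Each 10-minute DF block holds 10 × 60 × 30 − 9 × 2 = 17982 frames. 46844 ÷ 17982 → 2 full blocks, remainder 10880.
Within the partial block the first minute is 1800 frames and each further minute 1798, so 6 further minute boundaries passed. Total skipped labels = 18 × 2 + 2 × 6 = 48.
Non-drop label index = 46844 + 48 = 46892; at 30 labels/s that is 00:26:03:02, i.e. DF 00:26:03;02.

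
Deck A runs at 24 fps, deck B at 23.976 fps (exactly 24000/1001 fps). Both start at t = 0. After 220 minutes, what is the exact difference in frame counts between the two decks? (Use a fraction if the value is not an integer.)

220 min = 13200 s.
A emits 24 × 13200 = 316800 frames; B emits 24000/1001 × 13200 = 28800000/91.
Difference = 28800/91 frames (≈ 316.4835); B is behind A.

28800/91 frames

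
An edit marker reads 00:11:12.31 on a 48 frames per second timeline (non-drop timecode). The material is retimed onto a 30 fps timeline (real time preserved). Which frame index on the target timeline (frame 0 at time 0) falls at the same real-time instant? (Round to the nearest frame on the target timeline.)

Source frame index: (0×3600 + 11×60 + 12) × 48 + 31 = 32287.
Real time: 32287 / (48) = 32287/48 s.
Target frame: (32287/48) × (30) = 161435/8 ≈ 20179.375 → 20179.

frame 20179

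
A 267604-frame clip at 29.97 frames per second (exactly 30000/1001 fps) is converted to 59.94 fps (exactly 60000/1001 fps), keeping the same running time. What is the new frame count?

Frames at target rate = 267604 × (60000/1001) / (30000/1001) = 535208.

535208 frames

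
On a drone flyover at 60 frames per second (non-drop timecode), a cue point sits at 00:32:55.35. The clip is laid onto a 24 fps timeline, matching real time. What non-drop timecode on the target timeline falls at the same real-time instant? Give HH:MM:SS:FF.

00:32:55:14

Source frame index: (0×3600 + 32×60 + 55) × 60 + 35 = 118535.
Real time: 118535 / (60) = 23707/12 s.
Target frame: (23707/12) × (24) = 47414.
At 24 labels/s: frame 47414 → 00:32:55:14.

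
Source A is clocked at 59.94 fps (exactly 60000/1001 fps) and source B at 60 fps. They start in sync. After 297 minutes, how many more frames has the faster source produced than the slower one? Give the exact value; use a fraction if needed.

297 min = 17820 s.
A emits 60000/1001 × 17820 = 97200000/91 frames; B emits 60 × 17820 = 1069200.
Difference = 97200/91 frames (≈ 1068.1319); B is ahead of A.

97200/91 frames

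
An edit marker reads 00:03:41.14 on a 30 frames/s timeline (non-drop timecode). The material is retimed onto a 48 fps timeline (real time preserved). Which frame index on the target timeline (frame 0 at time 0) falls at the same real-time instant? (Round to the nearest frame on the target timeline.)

Source frame index: (0×3600 + 3×60 + 41) × 30 + 14 = 6644.
Real time: 6644 / (30) = 3322/15 s.
Target frame: (3322/15) × (48) = 53152/5 ≈ 10630.400 → 10630.

frame 10630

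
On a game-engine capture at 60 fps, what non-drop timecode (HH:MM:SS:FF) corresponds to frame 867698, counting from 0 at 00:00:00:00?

867698 ÷ 60 = 14461 full seconds, remainder 38 frames.
14461 s = 4 h 1 min 1 s.
Timecode: 04:01:01:38.

04:01:01:38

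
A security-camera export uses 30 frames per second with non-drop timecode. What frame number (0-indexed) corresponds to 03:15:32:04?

351964

Total seconds to the label: (3 × 3600 + 15 × 60 + 32) = 11732.
Frame index = 11732 × 30 + 4 = 351964.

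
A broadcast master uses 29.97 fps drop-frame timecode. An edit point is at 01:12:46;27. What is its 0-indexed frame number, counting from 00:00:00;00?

As if non-drop at 30 labels/s: (1 × 3600 + 12 × 60 + 46) × 30 + 27 = 131007.
Minute boundaries passed: 72; those not divisible by 10: 72 − 7 = 65; dropped labels = 2 × 65 = 130.
Actual frame index = 131007 − 130 = 130877.

130877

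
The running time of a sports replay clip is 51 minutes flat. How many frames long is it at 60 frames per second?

51 min = 3060 s.
Frames = 3060 × 60 = 183600.

183600 frames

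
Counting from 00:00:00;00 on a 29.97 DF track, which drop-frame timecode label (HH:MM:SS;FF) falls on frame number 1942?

00:01:04;24

Each 10-minute DF block holds 10 × 60 × 30 − 9 × 2 = 17982 frames. 1942 ÷ 17982 → 0 full blocks, remainder 1942.
Within the partial block the first minute is 1800 frames and each further minute 1798, so 1 further minute boundary passed. Total skipped labels = 18 × 0 + 2 × 1 = 2.
Non-drop label index = 1942 + 2 = 1944; at 30 labels/s that is 00:01:04:24, i.e. DF 00:01:04;24.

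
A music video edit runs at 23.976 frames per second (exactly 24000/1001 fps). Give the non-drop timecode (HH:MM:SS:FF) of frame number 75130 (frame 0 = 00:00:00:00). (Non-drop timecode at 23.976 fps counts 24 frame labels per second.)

75130 ÷ 24 = 3130 full seconds, remainder 10 frames.
3130 s = 0 h 52 min 10 s.
Timecode: 00:52:10:10.

00:52:10:10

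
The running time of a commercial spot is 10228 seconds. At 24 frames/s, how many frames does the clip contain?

Frames = 10228 × 24 = 245472.

245472 frames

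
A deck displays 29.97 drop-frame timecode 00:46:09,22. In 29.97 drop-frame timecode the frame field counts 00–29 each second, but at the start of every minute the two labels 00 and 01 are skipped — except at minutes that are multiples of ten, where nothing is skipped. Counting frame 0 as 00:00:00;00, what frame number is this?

Complete 10-minute blocks: 4, each 17982 frames → 71928.
Remaining 6 whole minutes in the current block: 1800 + 5 × 1798 = 10790 frames.
Within the current minute: 9 × 30 + 22 − 2 = 290 (labels ;00/;01 skipped at this minute). Total = 71928 + 10790 + 290 = 83008.

83008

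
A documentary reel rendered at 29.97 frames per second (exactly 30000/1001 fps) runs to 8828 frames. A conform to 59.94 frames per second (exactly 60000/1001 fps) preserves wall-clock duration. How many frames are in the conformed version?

Frames at target rate = 8828 × (60000/1001) / (30000/1001) = 17656.

17656 frames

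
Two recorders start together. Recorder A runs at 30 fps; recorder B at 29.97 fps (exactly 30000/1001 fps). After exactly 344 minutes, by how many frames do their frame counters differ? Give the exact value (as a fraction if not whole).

619200/1001 frames

344 min = 20640 s.
A emits 30 × 20640 = 619200 frames; B emits 30000/1001 × 20640 = 619200000/1001.
Difference = 619200/1001 frames (≈ 618.5814); B is behind A.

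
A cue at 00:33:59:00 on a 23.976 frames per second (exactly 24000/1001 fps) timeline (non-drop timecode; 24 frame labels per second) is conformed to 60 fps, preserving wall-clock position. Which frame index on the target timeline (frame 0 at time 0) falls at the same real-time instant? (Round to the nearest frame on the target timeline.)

Source frame index: (0×3600 + 33×60 + 59) × 24 + 0 = 48936.
Real time: 48936 / (24000/1001) = 2041039/1000 s.
Target frame: (2041039/1000) × (60) = 6123117/50 ≈ 122462.340 → 122462.

frame 122462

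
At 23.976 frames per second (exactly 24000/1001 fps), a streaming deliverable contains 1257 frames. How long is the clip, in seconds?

52.427375 seconds

Running time = 1257 / (24000/1001) = 52.427375 s.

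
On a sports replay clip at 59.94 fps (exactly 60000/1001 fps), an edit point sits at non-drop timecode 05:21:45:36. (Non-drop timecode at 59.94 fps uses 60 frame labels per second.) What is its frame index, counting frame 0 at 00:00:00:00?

Total seconds to the label: (5 × 3600 + 21 × 60 + 45) = 19305.
Frame index = 19305 × 60 + 36 = 1158336.

1158336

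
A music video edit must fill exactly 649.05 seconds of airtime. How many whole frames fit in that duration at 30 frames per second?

19471 frames

Frames = 649.05 × 30 = 38943/2 ≈ 19471.5000.
Complete frames: 19471.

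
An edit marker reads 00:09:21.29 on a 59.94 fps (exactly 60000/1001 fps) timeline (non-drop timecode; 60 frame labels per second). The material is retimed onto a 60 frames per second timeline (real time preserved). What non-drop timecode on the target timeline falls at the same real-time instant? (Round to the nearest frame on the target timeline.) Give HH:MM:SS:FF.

00:09:22:03

Source frame index: (0×3600 + 9×60 + 21) × 60 + 29 = 33689.
Real time: 33689 / (60000/1001) = 33722689/60000 s.
Target frame: (33722689/60000) × (60) = 33722689/1000 ≈ 33722.689 → 33723.
At 60 labels/s: frame 33723 → 00:09:22:03.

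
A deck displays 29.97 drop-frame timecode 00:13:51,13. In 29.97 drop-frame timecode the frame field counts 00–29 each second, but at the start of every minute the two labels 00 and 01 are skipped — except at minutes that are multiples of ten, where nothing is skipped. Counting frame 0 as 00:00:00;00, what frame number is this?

24919

As if non-drop at 30 labels/s: (0 × 3600 + 13 × 60 + 51) × 30 + 13 = 24943.
Minute boundaries passed: 13; those not divisible by 10: 13 − 1 = 12; dropped labels = 2 × 12 = 24.
Actual frame index = 24943 − 24 = 24919.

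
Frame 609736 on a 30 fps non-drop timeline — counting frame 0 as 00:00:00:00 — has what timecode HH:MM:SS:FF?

609736 ÷ 30 = 20324 full seconds, remainder 16 frames.
20324 s = 5 h 38 min 44 s.
Timecode: 05:38:44:16.

05:38:44:16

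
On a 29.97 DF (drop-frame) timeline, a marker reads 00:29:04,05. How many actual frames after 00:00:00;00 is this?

As if non-drop at 30 labels/s: (0 × 3600 + 29 × 60 + 4) × 30 + 5 = 52325.
Minute boundaries passed: 29; those not divisible by 10: 29 − 2 = 27; dropped labels = 2 × 27 = 54.
Actual frame index = 52325 − 54 = 52271.

52271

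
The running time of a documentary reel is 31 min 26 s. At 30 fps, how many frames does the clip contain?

56580 frames

31 min 26 s = 1886 s.
Frames = 1886 × 30 = 56580.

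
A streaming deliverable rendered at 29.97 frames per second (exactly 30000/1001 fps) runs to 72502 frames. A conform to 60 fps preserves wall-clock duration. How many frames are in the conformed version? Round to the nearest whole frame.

145149 frames

Frames at target rate = 72502 × (60) / (30000/1001) = 36287251/250 ≈ 145149.004.
Nearest whole frame: 145149.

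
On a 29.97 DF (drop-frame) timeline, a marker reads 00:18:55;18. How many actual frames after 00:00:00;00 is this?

34034

As if non-drop at 30 labels/s: (0 × 3600 + 18 × 60 + 55) × 30 + 18 = 34068.
Minute boundaries passed: 18; those not divisible by 10: 18 − 1 = 17; dropped labels = 2 × 17 = 34.
Actual frame index = 34068 − 34 = 34034.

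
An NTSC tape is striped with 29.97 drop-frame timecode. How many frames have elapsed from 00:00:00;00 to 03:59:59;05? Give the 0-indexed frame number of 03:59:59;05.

431543

Complete 10-minute blocks: 23, each 17982 frames → 413586.
Remaining 9 whole minutes in the current block: 1800 + 8 × 1798 = 16184 frames.
Within the current minute: 59 × 30 + 5 − 2 = 1773 (labels ;00/;01 skipped at this minute). Total = 413586 + 16184 + 1773 = 431543.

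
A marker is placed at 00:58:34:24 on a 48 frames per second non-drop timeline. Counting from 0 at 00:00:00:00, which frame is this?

frame 168696

Total seconds to the label: (0 × 3600 + 58 × 60 + 34) = 3514.
Frame index = 3514 × 48 + 24 = 168696.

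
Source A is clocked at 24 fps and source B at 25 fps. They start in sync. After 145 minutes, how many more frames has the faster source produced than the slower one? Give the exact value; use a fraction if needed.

8700 frames

145 min = 8700 s.
A emits 24 × 8700 = 208800 frames; B emits 25 × 8700 = 217500.
Difference = 8700 frames; B is ahead of A.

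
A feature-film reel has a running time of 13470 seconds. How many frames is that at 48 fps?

Frames = 13470 × 48 = 646560.

646560 frames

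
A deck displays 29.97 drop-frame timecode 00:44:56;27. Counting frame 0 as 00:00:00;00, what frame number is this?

As if non-drop at 30 labels/s: (0 × 3600 + 44 × 60 + 56) × 30 + 27 = 80907.
Minute boundaries passed: 44; those not divisible by 10: 44 − 4 = 40; dropped labels = 2 × 40 = 80.
Actual frame index = 80907 − 80 = 80827.

80827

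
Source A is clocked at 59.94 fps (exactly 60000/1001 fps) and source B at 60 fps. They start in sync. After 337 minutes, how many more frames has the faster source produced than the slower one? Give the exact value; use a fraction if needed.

1213200/1001 frames

337 min = 20220 s.
A emits 60000/1001 × 20220 = 1213200000/1001 frames; B emits 60 × 20220 = 1213200.
Difference = 1213200/1001 frames (≈ 1211.9880); B is ahead of A.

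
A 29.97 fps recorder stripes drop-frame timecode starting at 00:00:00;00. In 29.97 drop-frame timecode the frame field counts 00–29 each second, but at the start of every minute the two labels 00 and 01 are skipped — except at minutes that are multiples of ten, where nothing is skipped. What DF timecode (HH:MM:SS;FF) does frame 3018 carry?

00:01:40;20

Ten DF minutes hold 17982 frames, so frame 3018 lies in block 0 (frames 0–17981) with 3018 frames into that block.
The block's first minute is 1800 frames and the rest 1798 each; 3018 frames reaches minute 1, so 0 × 18 + 1 × 2 = 2 labels have been skipped so far.
Adding those back, label number 3018 + 2 = 3020 at 30 labels/s is 100 s + 20 f = 0 h 1 min 40 s frame 20, i.e. 00:01:40;20.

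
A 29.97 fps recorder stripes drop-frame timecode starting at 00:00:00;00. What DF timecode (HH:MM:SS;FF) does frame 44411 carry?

Each 10-minute DF block holds 10 × 60 × 30 − 9 × 2 = 17982 frames. 44411 ÷ 17982 → 2 full blocks, remainder 8447.
Within the partial block the first minute is 1800 frames and each further minute 1798, so 4 further minute boundaries passed. Total skipped labels = 18 × 2 + 2 × 4 = 44.
Non-drop label index = 44411 + 44 = 44455; at 30 labels/s that is 00:24:41:25, i.e. DF 00:24:41;25.

00:24:41;25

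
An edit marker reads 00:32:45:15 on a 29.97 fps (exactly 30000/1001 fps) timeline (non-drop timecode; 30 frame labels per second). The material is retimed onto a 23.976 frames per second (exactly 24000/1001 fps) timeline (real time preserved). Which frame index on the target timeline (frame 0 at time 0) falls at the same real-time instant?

Source frame index: (0×3600 + 32×60 + 45) × 30 + 15 = 58965.
Real time: 58965 / (30000/1001) = 3934931/2000 s.
Target frame: (3934931/2000) × (24000/1001) = 47172.

frame 47172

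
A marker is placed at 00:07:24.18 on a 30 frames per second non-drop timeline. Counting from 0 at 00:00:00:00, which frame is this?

Total seconds to the label: (0 × 3600 + 7 × 60 + 24) = 444.
Frame index = 444 × 30 + 18 = 13338.

13338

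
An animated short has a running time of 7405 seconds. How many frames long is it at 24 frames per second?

Frames = 7405 × 24 = 177720.

177720 frames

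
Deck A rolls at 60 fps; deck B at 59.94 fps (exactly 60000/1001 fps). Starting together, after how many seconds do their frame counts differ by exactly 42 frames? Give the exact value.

The gap grows by |60000/1001 − 60| = 60/1001 frames per second.
Time for a 42-frame gap: 42 ÷ (60/1001) = 700.7 s.

700.7 seconds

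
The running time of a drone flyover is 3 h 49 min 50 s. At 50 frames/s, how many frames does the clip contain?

3 h 49 min 50 s = 13790 s.
Frames = 13790 × 50 = 689500.

689500 frames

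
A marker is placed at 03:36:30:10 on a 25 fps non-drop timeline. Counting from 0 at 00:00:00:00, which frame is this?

Total seconds to the label: (3 × 3600 + 36 × 60 + 30) = 12990.
Frame index = 12990 × 25 + 10 = 324760.

frame 324760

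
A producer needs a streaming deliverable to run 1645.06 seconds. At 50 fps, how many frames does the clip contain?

Frames = 1645.06 × 50 = 82253.

82253 frames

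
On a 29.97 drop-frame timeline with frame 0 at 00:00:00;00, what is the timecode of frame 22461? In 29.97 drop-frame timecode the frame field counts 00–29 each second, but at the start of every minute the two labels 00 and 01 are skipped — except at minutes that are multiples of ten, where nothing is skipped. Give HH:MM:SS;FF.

00:12:29;13

Each 10-minute DF block holds 10 × 60 × 30 − 9 × 2 = 17982 frames. 22461 ÷ 17982 → 1 full block, remainder 4479.
Within the partial block the first minute is 1800 frames and each further minute 1798, so 2 further minute boundaries passed. Total skipped labels = 18 × 1 + 2 × 2 = 22.
Non-drop label index = 22461 + 22 = 22483; at 30 labels/s that is 00:12:29:13, i.e. DF 00:12:29;13.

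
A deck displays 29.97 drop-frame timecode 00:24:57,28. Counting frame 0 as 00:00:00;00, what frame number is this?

Complete 10-minute blocks: 2, each 17982 frames → 35964.
Remaining 4 whole minutes in the current block: 1800 + 3 × 1798 = 7194 frames.
Within the current minute: 57 × 30 + 28 − 2 = 1736 (labels ;00/;01 skipped at this minute). Total = 35964 + 7194 + 1736 = 44894.

44894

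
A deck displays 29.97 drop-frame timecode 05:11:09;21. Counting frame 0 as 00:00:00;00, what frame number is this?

559531

As if non-drop at 30 labels/s: (5 × 3600 + 11 × 60 + 9) × 30 + 21 = 560091.
Minute boundaries passed: 311; those not divisible by 10: 311 − 31 = 280; dropped labels = 2 × 280 = 560.
Actual frame index = 560091 − 560 = 559531.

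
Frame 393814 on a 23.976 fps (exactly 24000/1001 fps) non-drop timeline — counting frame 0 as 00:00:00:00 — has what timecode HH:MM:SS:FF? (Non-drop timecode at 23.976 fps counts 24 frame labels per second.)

04:33:28:22

393814 ÷ 24 = 16408 full seconds, remainder 22 frames.
16408 s = 4 h 33 min 28 s.
Timecode: 04:33:28:22.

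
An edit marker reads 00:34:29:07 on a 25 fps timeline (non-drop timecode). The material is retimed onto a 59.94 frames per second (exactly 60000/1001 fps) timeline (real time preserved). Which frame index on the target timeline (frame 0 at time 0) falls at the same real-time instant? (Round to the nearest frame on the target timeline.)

Source frame index: (0×3600 + 34×60 + 29) × 25 + 7 = 51732.
Real time: 51732 / (25) = 51732/25 s.
Target frame: (51732/25) × (60000/1001) = 124156800/1001 ≈ 124032.767 → 124033.

frame 124033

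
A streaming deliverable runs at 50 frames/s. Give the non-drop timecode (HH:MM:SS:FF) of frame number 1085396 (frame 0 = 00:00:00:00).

06:01:47:46

1085396 ÷ 50 = 21707 full seconds, remainder 46 frames.
21707 s = 6 h 1 min 47 s.
Timecode: 06:01:47:46.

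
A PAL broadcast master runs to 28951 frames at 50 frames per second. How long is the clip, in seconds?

Running time = 28951 / (50) = 579.02 s.

579.02 seconds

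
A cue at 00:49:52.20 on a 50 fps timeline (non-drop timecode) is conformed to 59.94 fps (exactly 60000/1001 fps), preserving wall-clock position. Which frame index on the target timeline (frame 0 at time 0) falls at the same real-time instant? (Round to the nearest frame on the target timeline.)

Source frame index: (0×3600 + 49×60 + 52) × 50 + 20 = 149620.
Real time: 149620 / (50) = 14962/5 s.
Target frame: (14962/5) × (60000/1001) = 179544000/1001 ≈ 179364.635 → 179365.

frame 179365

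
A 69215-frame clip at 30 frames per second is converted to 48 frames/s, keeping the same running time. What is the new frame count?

110744 frames

Frames at target rate = 69215 × (48) / (30) = 110744.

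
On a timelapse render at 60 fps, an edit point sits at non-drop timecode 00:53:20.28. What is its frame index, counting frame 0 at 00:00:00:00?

Total seconds to the label: (0 × 3600 + 53 × 60 + 20) = 3200.
Frame index = 3200 × 60 + 28 = 192028.

frame 192028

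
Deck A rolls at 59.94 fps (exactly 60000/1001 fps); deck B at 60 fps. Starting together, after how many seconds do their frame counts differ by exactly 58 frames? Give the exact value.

29029/30 seconds

The gap grows by |60 − 60000/1001| = 60/1001 frames per second.
Time for a 58-frame gap: 58 ÷ (60/1001) = 29029/30 s.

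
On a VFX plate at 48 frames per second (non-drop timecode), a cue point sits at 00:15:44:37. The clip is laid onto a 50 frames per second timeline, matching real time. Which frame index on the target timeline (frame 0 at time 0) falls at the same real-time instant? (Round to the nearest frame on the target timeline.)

frame 47239

Source frame index: (0×3600 + 15×60 + 44) × 48 + 37 = 45349.
Real time: 45349 / (48) = 45349/48 s.
Target frame: (45349/48) × (50) = 1133725/24 ≈ 47238.542 → 47239.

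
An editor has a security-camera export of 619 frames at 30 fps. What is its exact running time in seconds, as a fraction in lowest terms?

619/30 seconds

Running time = 619 ÷ (30) = 619 × 1/30 = 619/30 s.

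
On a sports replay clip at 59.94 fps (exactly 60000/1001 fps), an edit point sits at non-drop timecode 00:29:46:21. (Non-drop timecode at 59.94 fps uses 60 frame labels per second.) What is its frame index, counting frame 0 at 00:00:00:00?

frame 107181

Total seconds to the label: (0 × 3600 + 29 × 60 + 46) = 1786.
Frame index = 1786 × 60 + 21 = 107181.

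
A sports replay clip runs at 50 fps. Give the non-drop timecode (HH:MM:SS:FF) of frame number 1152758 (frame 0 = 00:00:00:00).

1152758 ÷ 50 = 23055 full seconds, remainder 8 frames.
23055 s = 6 h 24 min 15 s.
Timecode: 06:24:15:08.

06:24:15:08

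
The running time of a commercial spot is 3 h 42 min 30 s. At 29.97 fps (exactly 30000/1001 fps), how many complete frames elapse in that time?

3 h 42 min 30 s = 13350 s.
Frames = 13350 × 30000/1001 = 400500000/1001 ≈ 400099.9001.
Complete frames: 400099.

400099 frames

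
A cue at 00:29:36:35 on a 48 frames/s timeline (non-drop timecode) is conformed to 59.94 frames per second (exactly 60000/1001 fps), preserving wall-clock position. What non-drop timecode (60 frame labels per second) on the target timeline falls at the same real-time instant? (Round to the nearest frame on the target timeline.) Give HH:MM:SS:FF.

00:29:34:57

Source frame index: (0×3600 + 29×60 + 36) × 48 + 35 = 85283.
Real time: 85283 / (48) = 85283/48 s.
Target frame: (85283/48) × (60000/1001) = 9691250/91 ≈ 106497.253 → 106497.
At 60 labels/s: frame 106497 → 00:29:34:57.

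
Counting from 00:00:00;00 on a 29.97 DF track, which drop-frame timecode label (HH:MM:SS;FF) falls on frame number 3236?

00:01:47;28

Ten DF minutes hold 17982 frames, so frame 3236 lies in block 0 (frames 0–17981) with 3236 frames into that block.
The block's first minute is 1800 frames and the rest 1798 each; 3236 frames reaches minute 1, so 0 × 18 + 1 × 2 = 2 labels have been skipped so far.
Adding those back, label number 3236 + 2 = 3238 at 30 labels/s is 107 s + 28 f = 0 h 1 min 47 s frame 28, i.e. 00:01:47;28.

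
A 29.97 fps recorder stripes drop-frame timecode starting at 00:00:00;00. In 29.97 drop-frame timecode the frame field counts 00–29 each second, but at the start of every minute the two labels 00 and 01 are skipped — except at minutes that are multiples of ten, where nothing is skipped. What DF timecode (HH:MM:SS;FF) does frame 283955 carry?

Ten DF minutes hold 17982 frames, so frame 283955 lies in block 15 (frames 269730–287711) with 14225 frames into that block.
The block's first minute is 1800 frames and the rest 1798 each; 14225 frames reaches minute 7, so 15 × 18 + 7 × 2 = 284 labels have been skipped so far.
Adding those back, label number 283955 + 284 = 284239 at 30 labels/s is 9474 s + 19 f = 2 h 37 min 54 s frame 19, i.e. 02:37:54;19.

02:37:54;19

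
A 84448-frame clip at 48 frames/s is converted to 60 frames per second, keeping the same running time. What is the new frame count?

Target frames = source frames × (target rate / source rate) = 84448 × (60)/(48) = 84448 × 5/4 = 105560.

105560 frames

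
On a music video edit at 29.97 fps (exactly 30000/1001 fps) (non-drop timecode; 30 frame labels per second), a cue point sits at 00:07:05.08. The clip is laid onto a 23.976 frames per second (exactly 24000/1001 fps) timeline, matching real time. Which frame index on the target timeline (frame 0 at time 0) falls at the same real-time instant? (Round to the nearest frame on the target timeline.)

Source frame index: (0×3600 + 7×60 + 5) × 30 + 8 = 12758.
Real time: 12758 / (30000/1001) = 6385379/15000 s.
Target frame: (6385379/15000) × (24000/1001) = 51032/5 ≈ 10206.400 → 10206.

frame 10206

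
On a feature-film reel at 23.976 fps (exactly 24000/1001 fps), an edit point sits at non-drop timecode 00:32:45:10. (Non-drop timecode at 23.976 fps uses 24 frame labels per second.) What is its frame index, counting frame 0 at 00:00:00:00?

47170

Total seconds to the label: (0 × 3600 + 32 × 60 + 45) = 1965.
Frame index = 1965 × 24 + 10 = 47170.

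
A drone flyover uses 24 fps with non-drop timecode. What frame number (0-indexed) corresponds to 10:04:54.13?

Total seconds to the label: (10 × 3600 + 4 × 60 + 54) = 36294.
Frame index = 36294 × 24 + 13 = 871069.

871069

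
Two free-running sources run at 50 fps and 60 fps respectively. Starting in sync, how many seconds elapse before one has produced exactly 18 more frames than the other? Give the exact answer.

The gap grows by |60 − 50| = 10 frames per second.
Time for a 18-frame gap: 18 ÷ (10) = 1.8 s.

1.8 seconds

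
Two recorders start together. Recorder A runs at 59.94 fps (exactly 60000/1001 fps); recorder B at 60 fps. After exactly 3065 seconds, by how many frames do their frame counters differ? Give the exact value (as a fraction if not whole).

A emits 60000/1001 × 3065 = 183900000/1001 frames; B emits 60 × 3065 = 183900.
Difference = 183900/1001 frames (≈ 183.7163); B is ahead of A.

183900/1001 frames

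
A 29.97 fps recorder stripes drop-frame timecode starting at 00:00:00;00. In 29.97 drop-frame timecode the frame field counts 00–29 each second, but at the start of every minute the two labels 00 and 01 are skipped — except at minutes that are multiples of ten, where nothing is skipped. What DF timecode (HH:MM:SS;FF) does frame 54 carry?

Each 10-minute DF block holds 10 × 60 × 30 − 9 × 2 = 17982 frames. 54 ÷ 17982 → 0 full blocks, remainder 54.
Within the partial block the first minute is 1800 frames and each further minute 1798, so 0 further minute boundaries passed. Total skipped labels = 18 × 0 + 2 × 0 = 0.
Non-drop label index = 54 + 0 = 54; at 30 labels/s that is 00:00:01:24, i.e. DF 00:00:01;24.

00:00:01;24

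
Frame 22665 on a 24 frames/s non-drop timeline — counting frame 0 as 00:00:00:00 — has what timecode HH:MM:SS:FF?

22665 ÷ 24 = 944 full seconds, remainder 9 frames.
944 s = 0 h 15 min 44 s.
Timecode: 00:15:44:09.

00:15:44:09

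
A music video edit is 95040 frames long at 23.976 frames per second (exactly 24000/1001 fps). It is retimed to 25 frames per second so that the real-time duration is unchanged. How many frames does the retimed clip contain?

99099 frames

Target frames = source frames × (target rate / source rate) = 95040 × (25)/(24000/1001) = 95040 × 1001/960 = 99099.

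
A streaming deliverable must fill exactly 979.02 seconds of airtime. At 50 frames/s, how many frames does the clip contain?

Frames = 979.02 × 50 = 48951.

48951 frames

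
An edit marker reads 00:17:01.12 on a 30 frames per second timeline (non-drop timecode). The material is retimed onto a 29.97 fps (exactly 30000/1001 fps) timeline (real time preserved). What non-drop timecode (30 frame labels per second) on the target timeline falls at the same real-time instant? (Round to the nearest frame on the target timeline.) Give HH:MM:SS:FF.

00:17:00:11

Source frame index: (0×3600 + 17×60 + 1) × 30 + 12 = 30642.
Real time: 30642 / (30) = 5107/5 s.
Target frame: (5107/5) × (30000/1001) = 30642000/1001 ≈ 30611.389 → 30611.
At 30 labels/s: frame 30611 → 00:17:00:11.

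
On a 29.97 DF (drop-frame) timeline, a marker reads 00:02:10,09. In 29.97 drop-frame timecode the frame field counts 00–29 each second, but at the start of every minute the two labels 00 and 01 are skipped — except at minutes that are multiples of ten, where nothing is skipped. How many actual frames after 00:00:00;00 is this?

Complete 10-minute blocks: 0, each 17982 frames → 0.
Remaining 2 whole minutes in the current block: 1800 + 1 × 1798 = 3598 frames.
Within the current minute: 10 × 30 + 9 − 2 = 307 (labels ;00/;01 skipped at this minute). Total = 0 + 3598 + 307 = 3905.

3905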